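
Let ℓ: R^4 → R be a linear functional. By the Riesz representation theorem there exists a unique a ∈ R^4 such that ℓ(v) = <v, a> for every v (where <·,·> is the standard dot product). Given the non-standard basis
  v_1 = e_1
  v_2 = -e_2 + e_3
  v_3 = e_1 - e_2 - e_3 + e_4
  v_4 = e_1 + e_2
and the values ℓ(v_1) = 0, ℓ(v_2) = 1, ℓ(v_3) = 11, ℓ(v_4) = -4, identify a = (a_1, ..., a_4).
a = (0, -4, -3, 4)

Write a = (a_1, ..., a_4) in the standard basis. For each basis vector v_i, ℓ(v_i) = <v_i, a> is a linear equation in the a_j's. Collect the n equations into a matrix system V a = ℓ, where row i of V is v_i (expressed in the standard basis). Since V is invertible (lower-triangular with 1s on the diagonal, up to permutation), solve by back-substitution:
  V =
[[1, 0, 0, 0],
 [0, -1, 1, 0],
 [1, -1, -1, 1],
 [1, 1, 0, 0]]
  V a = (0, 1, 11, -4)
Solving gives a = (0, -4, -3, 4).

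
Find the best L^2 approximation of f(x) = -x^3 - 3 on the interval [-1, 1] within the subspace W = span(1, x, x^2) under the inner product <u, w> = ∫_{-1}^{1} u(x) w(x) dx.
g(x) = -3*x/5 - 3

The best approximation g ∈ W is the orthogonal projection of f onto W. Writing g = a_0 + a_1 x + a_2 x^2, the coefficients solve the normal equations G · a = b where
  G_{ij} = <φ_i, φ_j> and b_i = <f, φ_i>, with φ_0 = 1, φ_1 = x, φ_2 = x^2.
G =
  [2, 0, 2/3]
  [0, 2/3, 0]
  [2/3, 0, 2/5],
b = (-6, -2/5, -2).
Solving gives a_0 = -3, a_1 = -3/5, a_2 = 0, so
  g(x) = -3*x/5 - 3.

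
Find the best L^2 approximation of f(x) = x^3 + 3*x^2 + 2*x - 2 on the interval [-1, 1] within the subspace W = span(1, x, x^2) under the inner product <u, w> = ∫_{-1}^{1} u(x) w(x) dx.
g(x) = 3*x^2 + 13*x/5 - 2

The best approximation g ∈ W is the orthogonal projection of f onto W. Writing g = a_0 + a_1 x + a_2 x^2, the coefficients solve the normal equations G · a = b where
  G_{ij} = <φ_i, φ_j> and b_i = <f, φ_i>, with φ_0 = 1, φ_1 = x, φ_2 = x^2.
G =
  [2, 0, 2/3]
  [0, 2/3, 0]
  [2/3, 0, 2/5],
b = (-2, 26/15, -2/15).
Solving gives a_0 = -2, a_1 = 13/5, a_2 = 3, so
  g(x) = 3*x^2 + 13*x/5 - 2.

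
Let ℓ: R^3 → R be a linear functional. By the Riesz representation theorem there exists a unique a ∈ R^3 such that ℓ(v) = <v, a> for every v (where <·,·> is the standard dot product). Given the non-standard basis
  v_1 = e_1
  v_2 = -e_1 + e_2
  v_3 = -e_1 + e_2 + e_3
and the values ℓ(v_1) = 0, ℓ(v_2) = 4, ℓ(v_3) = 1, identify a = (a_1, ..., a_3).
a = (0, 4, -3)

Write a = (a_1, ..., a_3) in the standard basis. For each basis vector v_i, ℓ(v_i) = <v_i, a> is a linear equation in the a_j's. Collect the n equations into a matrix system V a = ℓ, where row i of V is v_i (expressed in the standard basis). Since V is invertible (lower-triangular with 1s on the diagonal, up to permutation), solve by back-substitution:
  V =
[[1, 0, 0],
 [-1, 1, 0],
 [-1, 1, 1]]
  V a = (0, 4, 1)
Solving gives a = (0, 4, -3).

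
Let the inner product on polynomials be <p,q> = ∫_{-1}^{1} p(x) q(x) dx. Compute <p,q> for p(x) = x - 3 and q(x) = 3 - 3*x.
<p,q> = -20

Expand the product: p(x)·q(x) = -3*x^2 + 12*x - 9.
∫_{-1}^{1} of each monomial x^k gives [2/(k+1) if k even, 0 if k odd]. Integrating term-by-term (or equivalently evaluating the antiderivative F(x) = -x^3 + 6*x^2 - 9*x at the endpoints):
  F(1) − F(−1) = -4 − (16) = -20.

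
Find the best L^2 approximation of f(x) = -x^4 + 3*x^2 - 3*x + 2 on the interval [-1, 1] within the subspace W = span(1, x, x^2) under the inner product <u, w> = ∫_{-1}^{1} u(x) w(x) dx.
g(x) = 15*x^2/7 - 3*x + 73/35

The best approximation g ∈ W is the orthogonal projection of f onto W. Writing g = a_0 + a_1 x + a_2 x^2, the coefficients solve the normal equations G · a = b where
  G_{ij} = <φ_i, φ_j> and b_i = <f, φ_i>, with φ_0 = 1, φ_1 = x, φ_2 = x^2.
G =
  [2, 0, 2/3]
  [0, 2/3, 0]
  [2/3, 0, 2/5],
b = (28/5, -2, 236/105).
Solving gives a_0 = 73/35, a_1 = -3, a_2 = 15/7, so
  g(x) = 15*x^2/7 - 3*x + 73/35.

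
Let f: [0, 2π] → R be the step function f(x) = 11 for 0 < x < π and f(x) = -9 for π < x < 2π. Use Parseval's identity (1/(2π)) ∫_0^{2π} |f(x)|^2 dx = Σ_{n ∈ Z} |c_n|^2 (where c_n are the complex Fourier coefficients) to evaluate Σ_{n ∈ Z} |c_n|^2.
Σ |c_n|^2 = 101

Parseval equates the L^2 energy of f (normalised by 1/(2π)) with the ℓ^2 sum of its Fourier coefficients: (1/(2π)) ∫_0^{2π} |f|^2 = Σ |c_n|^2.
Compute the left side: (1/(2π)) [∫_0^π 11^2 dx + ∫_π^{2π} (-9)^2 dx] = (1/(2π)) · (121π + 81π) = (121 + 81)/2 = 101.
So Σ_{n ∈ Z} |c_n|^2 = 101.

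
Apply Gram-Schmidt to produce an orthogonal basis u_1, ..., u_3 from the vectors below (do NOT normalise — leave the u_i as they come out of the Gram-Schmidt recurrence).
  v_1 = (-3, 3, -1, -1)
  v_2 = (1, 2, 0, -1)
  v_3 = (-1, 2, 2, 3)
Orthogonal basis:
  u_1 = (-3, 3, -1, -1)
  u_2 = (8/5, 7/5, 1/5, -4/5)
  u_3 = (-2/13, 21/13, 29/13, 40/13)

Apply the Gram-Schmidt recurrence
  u_1 = v_1
  u_i = v_i − Σ_{j<i} ((v_i · u_j) / (u_j · u_j)) · u_j.

Step by step this gives:
  u_1 = (-3, 3, -1, -1)
  u_2 = (8/5, 7/5, 1/5, -4/5)
  u_3 = (-2/13, 21/13, 29/13, 40/13)

Orthogonality check:
  u_2 · u_1 = 0 (should be 0)
  u_3 · u_1 = 0 (should be 0)
  u_3 · u_2 = 0 (should be 0)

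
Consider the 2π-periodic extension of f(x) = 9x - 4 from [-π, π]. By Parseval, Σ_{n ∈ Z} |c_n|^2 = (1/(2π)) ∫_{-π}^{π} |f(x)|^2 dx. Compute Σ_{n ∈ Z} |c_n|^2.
Σ |c_n|^2 = 27π^2 + 16

Expand and integrate term by term over [-π, π]:
  ∫ (9x)^2 dx = 81·(2π^3/3); ∫ 2·9·(-4)·x dx = 0 (odd integrand); ∫ (-4)^2 dx = 16·2π.
So (1/(2π)) ∫_{-π}^{π} (9x - 4)^2 dx = 81π^2/3 + 16 = 27π^2 + 16.
Parseval ⇒ Σ |c_n|^2 = 27π^2 + 16.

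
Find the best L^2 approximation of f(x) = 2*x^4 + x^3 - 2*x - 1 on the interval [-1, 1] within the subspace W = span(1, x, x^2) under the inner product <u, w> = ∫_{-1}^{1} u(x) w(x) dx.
g(x) = 12*x^2/7 - 7*x/5 - 41/35

The best approximation g ∈ W is the orthogonal projection of f onto W. Writing g = a_0 + a_1 x + a_2 x^2, the coefficients solve the normal equations G · a = b where
  G_{ij} = <φ_i, φ_j> and b_i = <f, φ_i>, with φ_0 = 1, φ_1 = x, φ_2 = x^2.
G =
  [2, 0, 2/3]
  [0, 2/3, 0]
  [2/3, 0, 2/5],
b = (-6/5, -14/15, -2/21).
Solving gives a_0 = -41/35, a_1 = -7/5, a_2 = 12/7, so
  g(x) = 12*x^2/7 - 7*x/5 - 41/35.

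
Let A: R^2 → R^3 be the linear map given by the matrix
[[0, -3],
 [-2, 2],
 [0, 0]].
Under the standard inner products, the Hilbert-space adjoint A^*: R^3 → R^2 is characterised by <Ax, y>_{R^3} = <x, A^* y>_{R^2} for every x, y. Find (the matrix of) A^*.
A^* = A^T =
[[0, -2, 0],
 [-3, 2, 0]]

For real matrices with standard dot products, the defining identity <Ax, y> = <x, A^* y> gives (Ax)^T y = x^T (A^*) y, i.e. x^T A^T y = x^T (A^*) y. Since this holds for all x, y, we must have A^* = A^T. Therefore
A^* =
[[0, -2, 0],
 [-3, 2, 0]].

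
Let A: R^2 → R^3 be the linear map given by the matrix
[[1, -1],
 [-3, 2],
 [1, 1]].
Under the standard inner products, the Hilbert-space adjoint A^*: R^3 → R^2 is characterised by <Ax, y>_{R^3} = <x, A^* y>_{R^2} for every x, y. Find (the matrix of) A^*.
A^* = A^T =
[[1, -3, 1],
 [-1, 2, 1]]

For real matrices with standard dot products, the defining identity <Ax, y> = <x, A^* y> gives (Ax)^T y = x^T (A^*) y, i.e. x^T A^T y = x^T (A^*) y. Since this holds for all x, y, we must have A^* = A^T. Therefore
A^* =
[[1, -3, 1],
 [-1, 2, 1]].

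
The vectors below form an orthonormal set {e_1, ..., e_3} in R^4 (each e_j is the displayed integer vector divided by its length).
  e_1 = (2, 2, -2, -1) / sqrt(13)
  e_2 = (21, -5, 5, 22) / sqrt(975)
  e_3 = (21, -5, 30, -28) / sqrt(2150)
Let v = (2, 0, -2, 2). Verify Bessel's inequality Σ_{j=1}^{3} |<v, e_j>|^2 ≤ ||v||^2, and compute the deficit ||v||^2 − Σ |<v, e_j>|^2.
Σ |<v, e_j>|^2 = 1450/129; ||v||^2 = 12; deficit = 98/129

Write each e_j = u_j / sqrt(<u_j, u_j>) where u_j is the displayed integer vector. Then <v, e_j> = <v, u_j> / sqrt(<u_j, u_j>), so |<v, e_j>|^2 = <v, u_j>^2 / <u_j, u_j>.
Coefficients: <v, e_1> = 6/sqrt(13), <v, e_2> = 76/sqrt(975), <v, e_3> = -74/sqrt(2150).
Square and sum: Σ |<v, e_j>|^2 = 1450/129.
Compute ||v||^2 = v·v = 12.
Deficit = 12 − 1450/129 = 98/129 ≥ 0, confirming Bessel's inequality. (The deficit equals ||v − Σ <v,e_j> e_j||^2, the squared distance from v to span{e_j}.)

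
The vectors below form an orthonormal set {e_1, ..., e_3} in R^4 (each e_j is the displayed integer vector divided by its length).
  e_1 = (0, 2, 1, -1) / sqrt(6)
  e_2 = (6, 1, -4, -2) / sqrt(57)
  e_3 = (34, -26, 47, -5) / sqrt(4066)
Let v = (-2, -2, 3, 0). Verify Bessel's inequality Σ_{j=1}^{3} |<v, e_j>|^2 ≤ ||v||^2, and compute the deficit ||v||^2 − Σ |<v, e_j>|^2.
Σ |<v, e_j>|^2 = 1698/107; ||v||^2 = 17; deficit = 121/107

Write each e_j = u_j / sqrt(<u_j, u_j>) where u_j is the displayed integer vector. Then <v, e_j> = <v, u_j> / sqrt(<u_j, u_j>), so |<v, e_j>|^2 = <v, u_j>^2 / <u_j, u_j>.
Coefficients: <v, e_1> = -1/sqrt(6), <v, e_2> = -26/sqrt(57), <v, e_3> = 125/sqrt(4066).
Square and sum: Σ |<v, e_j>|^2 = 1698/107.
Compute ||v||^2 = v·v = 17.
Deficit = 17 − 1698/107 = 121/107 ≥ 0, confirming Bessel's inequality. (The deficit equals ||v − Σ <v,e_j> e_j||^2, the squared distance from v to span{e_j}.)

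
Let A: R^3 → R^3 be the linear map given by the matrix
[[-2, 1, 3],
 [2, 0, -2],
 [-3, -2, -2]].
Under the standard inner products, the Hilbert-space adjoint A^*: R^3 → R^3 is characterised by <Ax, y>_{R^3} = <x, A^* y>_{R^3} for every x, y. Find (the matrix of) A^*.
A^* = A^T =
[[-2, 2, -3],
 [1, 0, -2],
 [3, -2, -2]]

For real matrices with standard dot products, the defining identity <Ax, y> = <x, A^* y> gives (Ax)^T y = x^T (A^*) y, i.e. x^T A^T y = x^T (A^*) y. Since this holds for all x, y, we must have A^* = A^T. Therefore
A^* =
[[-2, 2, -3],
 [1, 0, -2],
 [3, -2, -2]].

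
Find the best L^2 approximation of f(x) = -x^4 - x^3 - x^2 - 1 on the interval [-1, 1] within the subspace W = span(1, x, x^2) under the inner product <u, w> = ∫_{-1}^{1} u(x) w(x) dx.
g(x) = -13*x^2/7 - 3*x/5 - 32/35

The best approximation g ∈ W is the orthogonal projection of f onto W. Writing g = a_0 + a_1 x + a_2 x^2, the coefficients solve the normal equations G · a = b where
  G_{ij} = <φ_i, φ_j> and b_i = <f, φ_i>, with φ_0 = 1, φ_1 = x, φ_2 = x^2.
G =
  [2, 0, 2/3]
  [0, 2/3, 0]
  [2/3, 0, 2/5],
b = (-46/15, -2/5, -142/105).
Solving gives a_0 = -32/35, a_1 = -3/5, a_2 = -13/7, so
  g(x) = -13*x^2/7 - 3*x/5 - 32/35.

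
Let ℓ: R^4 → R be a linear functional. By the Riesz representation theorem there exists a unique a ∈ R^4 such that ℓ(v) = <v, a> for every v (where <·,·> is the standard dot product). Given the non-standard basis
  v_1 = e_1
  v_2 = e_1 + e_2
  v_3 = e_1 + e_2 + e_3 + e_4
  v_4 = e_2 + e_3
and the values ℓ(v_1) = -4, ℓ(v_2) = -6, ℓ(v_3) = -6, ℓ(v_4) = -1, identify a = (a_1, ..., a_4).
a = (-4, -2, 1, -1)

Write a = (a_1, ..., a_4) in the standard basis. For each basis vector v_i, ℓ(v_i) = <v_i, a> is a linear equation in the a_j's. Collect the n equations into a matrix system V a = ℓ, where row i of V is v_i (expressed in the standard basis). Since V is invertible (lower-triangular with 1s on the diagonal, up to permutation), solve by back-substitution:
  V =
[[1, 0, 0, 0],
 [1, 1, 0, 0],
 [1, 1, 1, 1],
 [0, 1, 1, 0]]
  V a = (-4, -6, -6, -1)
Solving gives a = (-4, -2, 1, -1).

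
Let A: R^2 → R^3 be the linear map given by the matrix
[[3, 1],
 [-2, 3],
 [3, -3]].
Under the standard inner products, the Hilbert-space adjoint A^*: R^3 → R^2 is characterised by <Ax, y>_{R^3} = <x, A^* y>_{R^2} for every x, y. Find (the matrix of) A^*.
A^* = A^T =
[[3, -2, 3],
 [1, 3, -3]]

For real matrices with standard dot products, the defining identity <Ax, y> = <x, A^* y> gives (Ax)^T y = x^T (A^*) y, i.e. x^T A^T y = x^T (A^*) y. Since this holds for all x, y, we must have A^* = A^T. Therefore
A^* =
[[3, -2, 3],
 [1, 3, -3]].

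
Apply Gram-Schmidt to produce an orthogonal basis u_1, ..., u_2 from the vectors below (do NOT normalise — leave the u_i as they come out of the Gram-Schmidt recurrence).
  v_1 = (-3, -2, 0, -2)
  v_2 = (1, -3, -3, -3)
Orthogonal basis:
  u_1 = (-3, -2, 0, -2)
  u_2 = (44/17, -33/17, -3, -33/17)

Apply the Gram-Schmidt recurrence
  u_1 = v_1
  u_i = v_i − Σ_{j<i} ((v_i · u_j) / (u_j · u_j)) · u_j.

Step by step this gives:
  u_1 = (-3, -2, 0, -2)
  u_2 = (44/17, -33/17, -3, -33/17)

Orthogonality check:
  u_2 · u_1 = 0 (should be 0)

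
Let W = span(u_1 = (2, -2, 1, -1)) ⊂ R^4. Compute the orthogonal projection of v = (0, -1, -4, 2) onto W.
proj_W(v) = (-4/5, 4/5, -2/5, 2/5)

Set up U = [u_1 | ... | u_1] ∈ R^(4×1). The projector onto W = col(U) is P = U (U^T U)^(-1) U^T.
Compute U^T U =
  [10],
and U^T v = (-4).
Solve U^T U · c = U^T v for the coefficients: c = (-2/5). The projection is proj_W(v) = U c.
Check: (v - proj_W(v)) · u_1 = 0  (should be 0).
Result: proj_W(v) = (-4/5, 4/5, -2/5, 2/5).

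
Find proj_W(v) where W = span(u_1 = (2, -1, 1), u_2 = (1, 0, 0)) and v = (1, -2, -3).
proj_W(v) = (1, 1/2, -1/2)

Set up U = [u_1 | ... | u_2] ∈ R^(3×2). The projector onto W = col(U) is P = U (U^T U)^(-1) U^T.
Compute U^T U =
  [6, 2]
  [2, 1],
and U^T v = (1, 1).
Solve U^T U · c = U^T v for the coefficients: c = (-1/2, 2). The projection is proj_W(v) = U c.
Check: (v - proj_W(v)) · u_1 = 0  (should be 0).
Check: (v - proj_W(v)) · u_2 = 0  (should be 0).
Result: proj_W(v) = (1, 1/2, -1/2).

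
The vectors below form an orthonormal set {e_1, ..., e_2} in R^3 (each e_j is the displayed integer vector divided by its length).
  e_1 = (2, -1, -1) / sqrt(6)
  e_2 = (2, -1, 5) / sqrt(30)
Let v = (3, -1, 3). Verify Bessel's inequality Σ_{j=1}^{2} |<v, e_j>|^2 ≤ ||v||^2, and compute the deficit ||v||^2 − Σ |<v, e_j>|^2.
Σ |<v, e_j>|^2 = 94/5; ||v||^2 = 19; deficit = 1/5

Write each e_j = u_j / sqrt(<u_j, u_j>) where u_j is the displayed integer vector. Then <v, e_j> = <v, u_j> / sqrt(<u_j, u_j>), so |<v, e_j>|^2 = <v, u_j>^2 / <u_j, u_j>.
Coefficients: <v, e_1> = 4/sqrt(6), <v, e_2> = 22/sqrt(30).
Square and sum: Σ |<v, e_j>|^2 = 94/5.
Compute ||v||^2 = v·v = 19.
Deficit = 19 − 94/5 = 1/5 ≥ 0, confirming Bessel's inequality. (The deficit equals ||v − Σ <v,e_j> e_j||^2, the squared distance from v to span{e_j}.)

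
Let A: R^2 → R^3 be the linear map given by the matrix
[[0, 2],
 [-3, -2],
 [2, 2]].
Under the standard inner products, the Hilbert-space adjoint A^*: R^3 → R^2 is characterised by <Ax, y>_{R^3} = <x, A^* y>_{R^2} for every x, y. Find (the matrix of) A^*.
A^* = A^T =
[[0, -3, 2],
 [2, -2, 2]]

For real matrices with standard dot products, the defining identity <Ax, y> = <x, A^* y> gives (Ax)^T y = x^T (A^*) y, i.e. x^T A^T y = x^T (A^*) y. Since this holds for all x, y, we must have A^* = A^T. Therefore
A^* =
[[0, -3, 2],
 [2, -2, 2]].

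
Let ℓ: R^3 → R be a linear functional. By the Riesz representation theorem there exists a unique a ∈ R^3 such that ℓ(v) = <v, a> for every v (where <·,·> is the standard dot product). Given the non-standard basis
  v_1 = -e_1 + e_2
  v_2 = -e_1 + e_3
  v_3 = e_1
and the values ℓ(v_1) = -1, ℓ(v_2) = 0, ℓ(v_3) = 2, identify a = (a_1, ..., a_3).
a = (2, 1, 2)

Write a = (a_1, ..., a_3) in the standard basis. For each basis vector v_i, ℓ(v_i) = <v_i, a> is a linear equation in the a_j's. Collect the n equations into a matrix system V a = ℓ, where row i of V is v_i (expressed in the standard basis). Since V is invertible (lower-triangular with 1s on the diagonal, up to permutation), solve by back-substitution:
  V =
[[-1, 1, 0],
 [-1, 0, 1],
 [1, 0, 0]]
  V a = (-1, 0, 2)
Solving gives a = (2, 1, 2).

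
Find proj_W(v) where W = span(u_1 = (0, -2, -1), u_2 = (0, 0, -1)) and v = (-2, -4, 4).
proj_W(v) = (0, -4, 4)

Set up U = [u_1 | ... | u_2] ∈ R^(3×2). The projector onto W = col(U) is P = U (U^T U)^(-1) U^T.
Compute U^T U =
  [5, 1]
  [1, 1],
and U^T v = (4, -4).
Solve U^T U · c = U^T v for the coefficients: c = (2, -6). The projection is proj_W(v) = U c.
Check: (v - proj_W(v)) · u_1 = 0  (should be 0).
Check: (v - proj_W(v)) · u_2 = 0  (should be 0).
Result: proj_W(v) = (0, -4, 4).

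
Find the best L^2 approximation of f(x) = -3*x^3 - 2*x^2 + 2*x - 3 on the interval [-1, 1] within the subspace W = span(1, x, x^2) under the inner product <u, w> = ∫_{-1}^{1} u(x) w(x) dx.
g(x) = -2*x^2 + x/5 - 3

The best approximation g ∈ W is the orthogonal projection of f onto W. Writing g = a_0 + a_1 x + a_2 x^2, the coefficients solve the normal equations G · a = b where
  G_{ij} = <φ_i, φ_j> and b_i = <f, φ_i>, with φ_0 = 1, φ_1 = x, φ_2 = x^2.
G =
  [2, 0, 2/3]
  [0, 2/3, 0]
  [2/3, 0, 2/5],
b = (-22/3, 2/15, -14/5).
Solving gives a_0 = -3, a_1 = 1/5, a_2 = -2, so
  g(x) = -2*x^2 + x/5 - 3.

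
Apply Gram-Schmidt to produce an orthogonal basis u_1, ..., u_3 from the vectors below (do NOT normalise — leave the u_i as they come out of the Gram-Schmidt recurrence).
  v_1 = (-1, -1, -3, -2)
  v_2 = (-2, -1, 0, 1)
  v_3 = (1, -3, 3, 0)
Orthogonal basis:
  u_1 = (-1, -1, -3, -2)
  u_2 = (-29/15, -14/15, 1/5, 17/15)
  u_3 = (90/89, -288/89, 138/89, -108/89)

Apply the Gram-Schmidt recurrence
  u_1 = v_1
  u_i = v_i − Σ_{j<i} ((v_i · u_j) / (u_j · u_j)) · u_j.

Step by step this gives:
  u_1 = (-1, -1, -3, -2)
  u_2 = (-29/15, -14/15, 1/5, 17/15)
  u_3 = (90/89, -288/89, 138/89, -108/89)

Orthogonality check:
  u_2 · u_1 = 0 (should be 0)
  u_3 · u_1 = 0 (should be 0)
  u_3 · u_2 = 0 (should be 0)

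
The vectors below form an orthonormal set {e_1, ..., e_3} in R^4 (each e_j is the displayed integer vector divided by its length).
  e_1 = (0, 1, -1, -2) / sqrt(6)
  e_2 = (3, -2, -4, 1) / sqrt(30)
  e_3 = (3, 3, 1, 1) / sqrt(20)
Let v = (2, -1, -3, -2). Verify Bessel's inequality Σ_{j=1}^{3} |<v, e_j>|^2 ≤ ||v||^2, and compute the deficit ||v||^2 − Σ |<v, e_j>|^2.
Σ |<v, e_j>|^2 = 17; ||v||^2 = 18; deficit = 1

Write each e_j = u_j / sqrt(<u_j, u_j>) where u_j is the displayed integer vector. Then <v, e_j> = <v, u_j> / sqrt(<u_j, u_j>), so |<v, e_j>|^2 = <v, u_j>^2 / <u_j, u_j>.
Coefficients: <v, e_1> = 6/sqrt(6), <v, e_2> = 18/sqrt(30), <v, e_3> = -2/sqrt(20).
Square and sum: Σ |<v, e_j>|^2 = 17.
Compute ||v||^2 = v·v = 18.
Deficit = 18 − 17 = 1 ≥ 0, confirming Bessel's inequality. (The deficit equals ||v − Σ <v,e_j> e_j||^2, the squared distance from v to span{e_j}.)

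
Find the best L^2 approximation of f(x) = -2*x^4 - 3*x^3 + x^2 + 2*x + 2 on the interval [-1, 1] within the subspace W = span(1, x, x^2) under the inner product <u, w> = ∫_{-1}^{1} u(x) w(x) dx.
g(x) = -5*x^2/7 + x/5 + 76/35

The best approximation g ∈ W is the orthogonal projection of f onto W. Writing g = a_0 + a_1 x + a_2 x^2, the coefficients solve the normal equations G · a = b where
  G_{ij} = <φ_i, φ_j> and b_i = <f, φ_i>, with φ_0 = 1, φ_1 = x, φ_2 = x^2.
G =
  [2, 0, 2/3]
  [0, 2/3, 0]
  [2/3, 0, 2/5],
b = (58/15, 2/15, 122/105).
Solving gives a_0 = 76/35, a_1 = 1/5, a_2 = -5/7, so
  g(x) = -5*x^2/7 + x/5 + 76/35.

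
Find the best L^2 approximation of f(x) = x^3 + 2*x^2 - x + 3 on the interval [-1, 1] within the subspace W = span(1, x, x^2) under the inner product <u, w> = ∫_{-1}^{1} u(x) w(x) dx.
g(x) = 2*x^2 - 2*x/5 + 3

The best approximation g ∈ W is the orthogonal projection of f onto W. Writing g = a_0 + a_1 x + a_2 x^2, the coefficients solve the normal equations G · a = b where
  G_{ij} = <φ_i, φ_j> and b_i = <f, φ_i>, with φ_0 = 1, φ_1 = x, φ_2 = x^2.
G =
  [2, 0, 2/3]
  [0, 2/3, 0]
  [2/3, 0, 2/5],
b = (22/3, -4/15, 14/5).
Solving gives a_0 = 3, a_1 = -2/5, a_2 = 2, so
  g(x) = 2*x^2 - 2*x/5 + 3.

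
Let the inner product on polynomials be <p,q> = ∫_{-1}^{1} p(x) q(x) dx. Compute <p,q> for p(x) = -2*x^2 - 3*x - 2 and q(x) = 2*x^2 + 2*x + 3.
<p,q> = -364/15

Expand the product: p(x)·q(x) = -4*x^4 - 10*x^3 - 16*x^2 - 13*x - 6.
∫_{-1}^{1} of each monomial x^k gives [2/(k+1) if k even, 0 if k odd]. Integrating term-by-term (or equivalently evaluating the antiderivative F(x) = -4*x^5/5 - 5*x^4/2 - 16*x^3/3 - 13*x^2/2 - 6*x at the endpoints):
  F(1) − F(−1) = -317/15 − (47/15) = -364/15.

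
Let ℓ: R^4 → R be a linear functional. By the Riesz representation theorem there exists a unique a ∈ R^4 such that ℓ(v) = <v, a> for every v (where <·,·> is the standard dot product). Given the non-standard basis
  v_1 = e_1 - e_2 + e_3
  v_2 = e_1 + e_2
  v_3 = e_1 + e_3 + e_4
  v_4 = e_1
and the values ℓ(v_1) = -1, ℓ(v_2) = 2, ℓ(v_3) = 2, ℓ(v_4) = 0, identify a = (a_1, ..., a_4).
a = (0, 2, 1, 1)

Write a = (a_1, ..., a_4) in the standard basis. For each basis vector v_i, ℓ(v_i) = <v_i, a> is a linear equation in the a_j's. Collect the n equations into a matrix system V a = ℓ, where row i of V is v_i (expressed in the standard basis). Since V is invertible (lower-triangular with 1s on the diagonal, up to permutation), solve by back-substitution:
  V =
[[1, -1, 1, 0],
 [1, 1, 0, 0],
 [1, 0, 1, 1],
 [1, 0, 0, 0]]
  V a = (-1, 2, 2, 0)
Solving gives a = (0, 2, 1, 1).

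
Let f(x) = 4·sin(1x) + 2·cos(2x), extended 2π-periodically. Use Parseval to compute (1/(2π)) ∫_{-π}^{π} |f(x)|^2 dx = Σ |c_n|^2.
Σ |c_n|^2 = 10

Expand |f|^2 and use orthogonality of {sin(nx), cos(mx)} on [-π, π]:
  ∫_{-π}^{π} sin(nx)^2 dx = π, ∫ cos(mx)^2 dx = π, and cross terms integrate to 0.
So ∫_{-π}^{π} f(x)^2 dx = 4^2 · π + 2^2 · π = (16 + 4)π.
Divide by 2π: (16 + 4)/2 = 10.
By Parseval, this equals Σ |c_n|^2.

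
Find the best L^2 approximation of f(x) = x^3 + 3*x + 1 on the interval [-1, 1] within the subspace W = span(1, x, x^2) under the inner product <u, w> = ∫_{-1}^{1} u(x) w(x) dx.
g(x) = 18*x/5 + 1

The best approximation g ∈ W is the orthogonal projection of f onto W. Writing g = a_0 + a_1 x + a_2 x^2, the coefficients solve the normal equations G · a = b where
  G_{ij} = <φ_i, φ_j> and b_i = <f, φ_i>, with φ_0 = 1, φ_1 = x, φ_2 = x^2.
G =
  [2, 0, 2/3]
  [0, 2/3, 0]
  [2/3, 0, 2/5],
b = (2, 12/5, 2/3).
Solving gives a_0 = 1, a_1 = 18/5, a_2 = 0, so
  g(x) = 18*x/5 + 1.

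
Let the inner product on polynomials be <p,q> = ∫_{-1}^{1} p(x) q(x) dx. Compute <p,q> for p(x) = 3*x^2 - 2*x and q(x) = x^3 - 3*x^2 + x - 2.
<p,q> = -146/15

Expand the product: p(x)·q(x) = 3*x^5 - 11*x^4 + 9*x^3 - 8*x^2 + 4*x.
∫_{-1}^{1} of each monomial x^k gives [2/(k+1) if k even, 0 if k odd]. Integrating term-by-term (or equivalently evaluating the antiderivative F(x) = x^6/2 - 11*x^5/5 + 9*x^4/4 - 8*x^3/3 + 2*x^2 at the endpoints):
  F(1) − F(−1) = -7/60 − (577/60) = -146/15.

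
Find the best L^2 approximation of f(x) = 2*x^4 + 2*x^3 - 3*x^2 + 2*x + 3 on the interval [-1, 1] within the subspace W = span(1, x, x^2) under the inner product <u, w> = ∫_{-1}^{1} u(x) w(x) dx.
g(x) = -9*x^2/7 + 16*x/5 + 99/35

The best approximation g ∈ W is the orthogonal projection of f onto W. Writing g = a_0 + a_1 x + a_2 x^2, the coefficients solve the normal equations G · a = b where
  G_{ij} = <φ_i, φ_j> and b_i = <f, φ_i>, with φ_0 = 1, φ_1 = x, φ_2 = x^2.
G =
  [2, 0, 2/3]
  [0, 2/3, 0]
  [2/3, 0, 2/5],
b = (24/5, 32/15, 48/35).
Solving gives a_0 = 99/35, a_1 = 16/5, a_2 = -9/7, so
  g(x) = -9*x^2/7 + 16*x/5 + 99/35.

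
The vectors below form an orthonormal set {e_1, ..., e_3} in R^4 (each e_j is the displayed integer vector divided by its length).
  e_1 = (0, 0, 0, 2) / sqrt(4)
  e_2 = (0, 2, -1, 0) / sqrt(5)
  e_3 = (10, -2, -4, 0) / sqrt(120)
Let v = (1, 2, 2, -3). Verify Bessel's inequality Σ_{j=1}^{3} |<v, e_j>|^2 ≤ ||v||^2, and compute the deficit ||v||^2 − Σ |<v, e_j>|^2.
Σ |<v, e_j>|^2 = 59/6; ||v||^2 = 18; deficit = 49/6

Write each e_j = u_j / sqrt(<u_j, u_j>) where u_j is the displayed integer vector. Then <v, e_j> = <v, u_j> / sqrt(<u_j, u_j>), so |<v, e_j>|^2 = <v, u_j>^2 / <u_j, u_j>.
Coefficients: <v, e_1> = -6/sqrt(4), <v, e_2> = 2/sqrt(5), <v, e_3> = -2/sqrt(120).
Square and sum: Σ |<v, e_j>|^2 = 59/6.
Compute ||v||^2 = v·v = 18.
Deficit = 18 − 59/6 = 49/6 ≥ 0, confirming Bessel's inequality. (The deficit equals ||v − Σ <v,e_j> e_j||^2, the squared distance from v to span{e_j}.)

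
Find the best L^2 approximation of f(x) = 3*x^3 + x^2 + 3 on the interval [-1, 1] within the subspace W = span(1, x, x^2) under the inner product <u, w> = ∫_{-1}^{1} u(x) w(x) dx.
g(x) = x^2 + 9*x/5 + 3

The best approximation g ∈ W is the orthogonal projection of f onto W. Writing g = a_0 + a_1 x + a_2 x^2, the coefficients solve the normal equations G · a = b where
  G_{ij} = <φ_i, φ_j> and b_i = <f, φ_i>, with φ_0 = 1, φ_1 = x, φ_2 = x^2.
G =
  [2, 0, 2/3]
  [0, 2/3, 0]
  [2/3, 0, 2/5],
b = (20/3, 6/5, 12/5).
Solving gives a_0 = 3, a_1 = 9/5, a_2 = 1, so
  g(x) = x^2 + 9*x/5 + 3.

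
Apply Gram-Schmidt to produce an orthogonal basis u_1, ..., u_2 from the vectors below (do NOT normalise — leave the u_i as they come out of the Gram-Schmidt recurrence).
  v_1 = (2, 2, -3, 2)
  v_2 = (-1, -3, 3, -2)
Orthogonal basis:
  u_1 = (2, 2, -3, 2)
  u_2 = (1, -1, 0, 0)

Apply the Gram-Schmidt recurrence
  u_1 = v_1
  u_i = v_i − Σ_{j<i} ((v_i · u_j) / (u_j · u_j)) · u_j.

Step by step this gives:
  u_1 = (2, 2, -3, 2)
  u_2 = (1, -1, 0, 0)

Orthogonality check:
  u_2 · u_1 = 0 (should be 0)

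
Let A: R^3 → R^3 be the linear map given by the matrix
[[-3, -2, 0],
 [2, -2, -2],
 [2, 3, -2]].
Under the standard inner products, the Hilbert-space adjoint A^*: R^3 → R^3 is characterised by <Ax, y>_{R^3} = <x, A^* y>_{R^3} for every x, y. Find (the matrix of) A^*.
A^* = A^T =
[[-3, 2, 2],
 [-2, -2, 3],
 [0, -2, -2]]

For real matrices with standard dot products, the defining identity <Ax, y> = <x, A^* y> gives (Ax)^T y = x^T (A^*) y, i.e. x^T A^T y = x^T (A^*) y. Since this holds for all x, y, we must have A^* = A^T. Therefore
A^* =
[[-3, 2, 2],
 [-2, -2, 3],
 [0, -2, -2]].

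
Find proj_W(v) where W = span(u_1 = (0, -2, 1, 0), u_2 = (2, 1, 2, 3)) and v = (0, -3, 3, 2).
proj_W(v) = (1, -31/10, 14/5, 3/2)

Set up U = [u_1 | ... | u_2] ∈ R^(4×2). The projector onto W = col(U) is P = U (U^T U)^(-1) U^T.
Compute U^T U =
  [5, 0]
  [0, 18],
and U^T v = (9, 9).
Solve U^T U · c = U^T v for the coefficients: c = (9/5, 1/2). The projection is proj_W(v) = U c.
Check: (v - proj_W(v)) · u_1 = 0  (should be 0).
Check: (v - proj_W(v)) · u_2 = 0  (should be 0).
Result: proj_W(v) = (1, -31/10, 14/5, 3/2).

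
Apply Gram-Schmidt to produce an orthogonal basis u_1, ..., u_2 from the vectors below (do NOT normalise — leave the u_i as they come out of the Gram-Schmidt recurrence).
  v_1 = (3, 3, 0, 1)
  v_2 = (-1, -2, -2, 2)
Orthogonal basis:
  u_1 = (3, 3, 0, 1)
  u_2 = (2/19, -17/19, -2, 45/19)

Apply the Gram-Schmidt recurrence
  u_1 = v_1
  u_i = v_i − Σ_{j<i} ((v_i · u_j) / (u_j · u_j)) · u_j.

Step by step this gives:
  u_1 = (3, 3, 0, 1)
  u_2 = (2/19, -17/19, -2, 45/19)

Orthogonality check:
  u_2 · u_1 = 0 (should be 0)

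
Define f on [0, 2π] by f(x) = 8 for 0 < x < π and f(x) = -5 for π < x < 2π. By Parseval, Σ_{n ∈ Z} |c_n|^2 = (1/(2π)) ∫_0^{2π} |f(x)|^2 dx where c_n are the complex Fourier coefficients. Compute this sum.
Σ |c_n|^2 = 89/2

Parseval equates the L^2 energy of f (normalised by 1/(2π)) with the ℓ^2 sum of its Fourier coefficients: (1/(2π)) ∫_0^{2π} |f|^2 = Σ |c_n|^2.
Compute the left side: (1/(2π)) [∫_0^π 8^2 dx + ∫_π^{2π} (-5)^2 dx] = (1/(2π)) · (64π + 25π) = (64 + 25)/2 = 89/2.
So Σ_{n ∈ Z} |c_n|^2 = 89/2.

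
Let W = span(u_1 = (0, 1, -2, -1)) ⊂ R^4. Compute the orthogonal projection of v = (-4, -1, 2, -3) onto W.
proj_W(v) = (0, -1/3, 2/3, 1/3)

Set up U = [u_1 | ... | u_1] ∈ R^(4×1). The projector onto W = col(U) is P = U (U^T U)^(-1) U^T.
Compute U^T U =
  [6],
and U^T v = (-2).
Solve U^T U · c = U^T v for the coefficients: c = (-1/3). The projection is proj_W(v) = U c.
Check: (v - proj_W(v)) · u_1 = 0  (should be 0).
Result: proj_W(v) = (0, -1/3, 2/3, 1/3).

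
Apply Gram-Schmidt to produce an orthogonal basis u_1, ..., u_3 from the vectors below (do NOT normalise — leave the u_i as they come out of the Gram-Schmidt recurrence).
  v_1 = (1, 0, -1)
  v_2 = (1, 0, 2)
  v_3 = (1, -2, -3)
Orthogonal basis:
  u_1 = (1, 0, -1)
  u_2 = (3/2, 0, 3/2)
  u_3 = (0, -2, 0)

Apply the Gram-Schmidt recurrence
  u_1 = v_1
  u_i = v_i − Σ_{j<i} ((v_i · u_j) / (u_j · u_j)) · u_j.

Step by step this gives:
  u_1 = (1, 0, -1)
  u_2 = (3/2, 0, 3/2)
  u_3 = (0, -2, 0)

Orthogonality check:
  u_2 · u_1 = 0 (should be 0)
  u_3 · u_1 = 0 (should be 0)
  u_3 · u_2 = 0 (should be 0)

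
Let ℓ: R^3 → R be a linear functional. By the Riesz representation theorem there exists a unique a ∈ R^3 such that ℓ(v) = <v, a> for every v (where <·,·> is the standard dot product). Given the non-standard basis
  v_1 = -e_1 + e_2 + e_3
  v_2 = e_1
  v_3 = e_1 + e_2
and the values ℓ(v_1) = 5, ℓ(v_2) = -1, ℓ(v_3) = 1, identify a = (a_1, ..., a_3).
a = (-1, 2, 2)

Write a = (a_1, ..., a_3) in the standard basis. For each basis vector v_i, ℓ(v_i) = <v_i, a> is a linear equation in the a_j's. Collect the n equations into a matrix system V a = ℓ, where row i of V is v_i (expressed in the standard basis). Since V is invertible (lower-triangular with 1s on the diagonal, up to permutation), solve by back-substitution:
  V =
[[-1, 1, 1],
 [1, 0, 0],
 [1, 1, 0]]
  V a = (5, -1, 1)
Solving gives a = (-1, 2, 2).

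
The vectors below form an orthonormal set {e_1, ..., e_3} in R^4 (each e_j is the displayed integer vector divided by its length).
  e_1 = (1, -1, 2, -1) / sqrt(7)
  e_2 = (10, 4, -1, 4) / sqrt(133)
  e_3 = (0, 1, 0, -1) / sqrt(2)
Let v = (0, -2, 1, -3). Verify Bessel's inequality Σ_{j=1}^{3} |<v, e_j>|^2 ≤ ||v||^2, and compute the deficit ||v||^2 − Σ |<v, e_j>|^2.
Σ |<v, e_j>|^2 = 411/38; ||v||^2 = 14; deficit = 121/38

Write each e_j = u_j / sqrt(<u_j, u_j>) where u_j is the displayed integer vector. Then <v, e_j> = <v, u_j> / sqrt(<u_j, u_j>), so |<v, e_j>|^2 = <v, u_j>^2 / <u_j, u_j>.
Coefficients: <v, e_1> = 7/sqrt(7), <v, e_2> = -21/sqrt(133), <v, e_3> = 1/sqrt(2).
Square and sum: Σ |<v, e_j>|^2 = 411/38.
Compute ||v||^2 = v·v = 14.
Deficit = 14 − 411/38 = 121/38 ≥ 0, confirming Bessel's inequality. (The deficit equals ||v − Σ <v,e_j> e_j||^2, the squared distance from v to span{e_j}.)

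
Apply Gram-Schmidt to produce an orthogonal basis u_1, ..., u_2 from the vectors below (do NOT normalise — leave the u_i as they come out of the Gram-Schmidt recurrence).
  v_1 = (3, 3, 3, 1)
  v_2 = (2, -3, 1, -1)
Orthogonal basis:
  u_1 = (3, 3, 3, 1)
  u_2 = (59/28, -81/28, 31/28, -27/28)

Apply the Gram-Schmidt recurrence
  u_1 = v_1
  u_i = v_i − Σ_{j<i} ((v_i · u_j) / (u_j · u_j)) · u_j.

Step by step this gives:
  u_1 = (3, 3, 3, 1)
  u_2 = (59/28, -81/28, 31/28, -27/28)

Orthogonality check:
  u_2 · u_1 = 0 (should be 0)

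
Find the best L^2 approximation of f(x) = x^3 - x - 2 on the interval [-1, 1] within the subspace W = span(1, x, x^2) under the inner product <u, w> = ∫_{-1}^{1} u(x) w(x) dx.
g(x) = -2*x/5 - 2

The best approximation g ∈ W is the orthogonal projection of f onto W. Writing g = a_0 + a_1 x + a_2 x^2, the coefficients solve the normal equations G · a = b where
  G_{ij} = <φ_i, φ_j> and b_i = <f, φ_i>, with φ_0 = 1, φ_1 = x, φ_2 = x^2.
G =
  [2, 0, 2/3]
  [0, 2/3, 0]
  [2/3, 0, 2/5],
b = (-4, -4/15, -4/3).
Solving gives a_0 = -2, a_1 = -2/5, a_2 = 0, so
  g(x) = -2*x/5 - 2.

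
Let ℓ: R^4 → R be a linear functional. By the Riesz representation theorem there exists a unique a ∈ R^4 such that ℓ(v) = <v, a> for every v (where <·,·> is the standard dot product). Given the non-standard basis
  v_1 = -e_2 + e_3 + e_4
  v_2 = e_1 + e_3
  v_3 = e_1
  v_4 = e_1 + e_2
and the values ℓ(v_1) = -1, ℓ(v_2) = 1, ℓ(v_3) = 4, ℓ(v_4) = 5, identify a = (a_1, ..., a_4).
a = (4, 1, -3, 3)

Write a = (a_1, ..., a_4) in the standard basis. For each basis vector v_i, ℓ(v_i) = <v_i, a> is a linear equation in the a_j's. Collect the n equations into a matrix system V a = ℓ, where row i of V is v_i (expressed in the standard basis). Since V is invertible (lower-triangular with 1s on the diagonal, up to permutation), solve by back-substitution:
  V =
[[0, -1, 1, 1],
 [1, 0, 1, 0],
 [1, 0, 0, 0],
 [1, 1, 0, 0]]
  V a = (-1, 1, 4, 5)
Solving gives a = (4, 1, -3, 3).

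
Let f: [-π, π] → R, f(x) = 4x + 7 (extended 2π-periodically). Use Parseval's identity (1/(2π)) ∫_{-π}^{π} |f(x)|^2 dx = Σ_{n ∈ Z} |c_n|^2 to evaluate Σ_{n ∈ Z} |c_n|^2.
Σ |c_n|^2 = 16π^2/3 + 49

Expand and integrate term by term over [-π, π]:
  ∫ (4x)^2 dx = 16·(2π^3/3); ∫ 2·4·(7)·x dx = 0 (odd integrand); ∫ 7^2 dx = 49·2π.
So (1/(2π)) ∫_{-π}^{π} (4x + 7)^2 dx = 16π^2/3 + 49 = 16π^2/3 + 49.
Parseval ⇒ Σ |c_n|^2 = 16π^2/3 + 49.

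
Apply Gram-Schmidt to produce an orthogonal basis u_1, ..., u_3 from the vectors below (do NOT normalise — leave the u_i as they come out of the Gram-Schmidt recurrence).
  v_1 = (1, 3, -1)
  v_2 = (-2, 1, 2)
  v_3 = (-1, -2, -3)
Orthogonal basis:
  u_1 = (1, 3, -1)
  u_2 = (-21/11, 14/11, 21/11)
  u_3 = (-2, 0, -2)

Apply the Gram-Schmidt recurrence
  u_1 = v_1
  u_i = v_i − Σ_{j<i} ((v_i · u_j) / (u_j · u_j)) · u_j.

Step by step this gives:
  u_1 = (1, 3, -1)
  u_2 = (-21/11, 14/11, 21/11)
  u_3 = (-2, 0, -2)

Orthogonality check:
  u_2 · u_1 = 0 (should be 0)
  u_3 · u_1 = 0 (should be 0)
  u_3 · u_2 = 0 (should be 0)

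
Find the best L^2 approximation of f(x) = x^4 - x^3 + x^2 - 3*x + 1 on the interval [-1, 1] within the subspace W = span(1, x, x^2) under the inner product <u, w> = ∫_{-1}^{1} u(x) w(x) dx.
g(x) = 13*x^2/7 - 18*x/5 + 32/35

The best approximation g ∈ W is the orthogonal projection of f onto W. Writing g = a_0 + a_1 x + a_2 x^2, the coefficients solve the normal equations G · a = b where
  G_{ij} = <φ_i, φ_j> and b_i = <f, φ_i>, with φ_0 = 1, φ_1 = x, φ_2 = x^2.
G =
  [2, 0, 2/3]
  [0, 2/3, 0]
  [2/3, 0, 2/5],
b = (46/15, -12/5, 142/105).
Solving gives a_0 = 32/35, a_1 = -18/5, a_2 = 13/7, so
  g(x) = 13*x^2/7 - 18*x/5 + 32/35.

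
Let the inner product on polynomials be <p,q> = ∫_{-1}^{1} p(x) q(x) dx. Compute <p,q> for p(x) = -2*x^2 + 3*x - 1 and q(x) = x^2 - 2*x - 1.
<p,q> = -32/15

Expand the product: p(x)·q(x) = -2*x^4 + 7*x^3 - 5*x^2 - x + 1.
∫_{-1}^{1} of each monomial x^k gives [2/(k+1) if k even, 0 if k odd]. Integrating term-by-term (or equivalently evaluating the antiderivative F(x) = -2*x^5/5 + 7*x^4/4 - 5*x^3/3 - x^2/2 + x at the endpoints):
  F(1) − F(−1) = 11/60 − (139/60) = -32/15.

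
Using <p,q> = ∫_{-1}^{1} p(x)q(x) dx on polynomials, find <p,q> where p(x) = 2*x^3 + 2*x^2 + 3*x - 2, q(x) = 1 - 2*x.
<p,q> = -124/15

Expand the product: p(x)·q(x) = -4*x^4 - 2*x^3 - 4*x^2 + 7*x - 2.
∫_{-1}^{1} of each monomial x^k gives [2/(k+1) if k even, 0 if k odd]. Integrating term-by-term (or equivalently evaluating the antiderivative F(x) = -4*x^5/5 - x^4/2 - 4*x^3/3 + 7*x^2/2 - 2*x at the endpoints):
  F(1) − F(−1) = -17/15 − (107/15) = -124/15.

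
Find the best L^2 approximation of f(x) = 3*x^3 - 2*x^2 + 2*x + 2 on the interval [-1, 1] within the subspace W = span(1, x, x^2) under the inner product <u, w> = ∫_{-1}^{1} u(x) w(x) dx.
g(x) = -2*x^2 + 19*x/5 + 2

The best approximation g ∈ W is the orthogonal projection of f onto W. Writing g = a_0 + a_1 x + a_2 x^2, the coefficients solve the normal equations G · a = b where
  G_{ij} = <φ_i, φ_j> and b_i = <f, φ_i>, with φ_0 = 1, φ_1 = x, φ_2 = x^2.
G =
  [2, 0, 2/3]
  [0, 2/3, 0]
  [2/3, 0, 2/5],
b = (8/3, 38/15, 8/15).
Solving gives a_0 = 2, a_1 = 19/5, a_2 = -2, so
  g(x) = -2*x^2 + 19*x/5 + 2.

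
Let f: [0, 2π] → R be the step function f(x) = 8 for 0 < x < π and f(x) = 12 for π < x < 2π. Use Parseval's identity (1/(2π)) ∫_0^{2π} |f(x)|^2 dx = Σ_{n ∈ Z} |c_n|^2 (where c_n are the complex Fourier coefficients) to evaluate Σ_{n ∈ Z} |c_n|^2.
Σ |c_n|^2 = 104

Parseval equates the L^2 energy of f (normalised by 1/(2π)) with the ℓ^2 sum of its Fourier coefficients: (1/(2π)) ∫_0^{2π} |f|^2 = Σ |c_n|^2.
Compute the left side: (1/(2π)) [∫_0^π 8^2 dx + ∫_π^{2π} 12^2 dx] = (1/(2π)) · (64π + 144π) = (64 + 144)/2 = 104.
So Σ_{n ∈ Z} |c_n|^2 = 104.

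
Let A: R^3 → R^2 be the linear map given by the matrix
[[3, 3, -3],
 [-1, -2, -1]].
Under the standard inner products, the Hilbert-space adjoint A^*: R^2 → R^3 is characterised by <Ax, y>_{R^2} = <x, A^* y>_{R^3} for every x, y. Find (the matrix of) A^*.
A^* = A^T =
[[3, -1],
 [3, -2],
 [-3, -1]]

For real matrices with standard dot products, the defining identity <Ax, y> = <x, A^* y> gives (Ax)^T y = x^T (A^*) y, i.e. x^T A^T y = x^T (A^*) y. Since this holds for all x, y, we must have A^* = A^T. Therefore
A^* =
[[3, -1],
 [3, -2],
 [-3, -1]].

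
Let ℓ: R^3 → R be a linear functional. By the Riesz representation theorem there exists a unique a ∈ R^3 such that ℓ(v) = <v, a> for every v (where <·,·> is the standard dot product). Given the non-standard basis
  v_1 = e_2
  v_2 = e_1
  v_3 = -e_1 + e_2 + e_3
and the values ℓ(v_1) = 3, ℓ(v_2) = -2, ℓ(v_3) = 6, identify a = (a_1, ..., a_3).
a = (-2, 3, 1)

Write a = (a_1, ..., a_3) in the standard basis. For each basis vector v_i, ℓ(v_i) = <v_i, a> is a linear equation in the a_j's. Collect the n equations into a matrix system V a = ℓ, where row i of V is v_i (expressed in the standard basis). Since V is invertible (lower-triangular with 1s on the diagonal, up to permutation), solve by back-substitution:
  V =
[[0, 1, 0],
 [1, 0, 0],
 [-1, 1, 1]]
  V a = (3, -2, 6)
Solving gives a = (-2, 3, 1).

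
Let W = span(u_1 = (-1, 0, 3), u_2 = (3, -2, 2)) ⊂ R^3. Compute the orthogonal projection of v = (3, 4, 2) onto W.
proj_W(v) = (87/161, -82/161, 190/161)

Set up U = [u_1 | ... | u_2] ∈ R^(3×2). The projector onto W = col(U) is P = U (U^T U)^(-1) U^T.
Compute U^T U =
  [10, 3]
  [3, 17],
and U^T v = (3, 5).
Solve U^T U · c = U^T v for the coefficients: c = (36/161, 41/161). The projection is proj_W(v) = U c.
Check: (v - proj_W(v)) · u_1 = 0  (should be 0).
Check: (v - proj_W(v)) · u_2 = 0  (should be 0).
Result: proj_W(v) = (87/161, -82/161, 190/161).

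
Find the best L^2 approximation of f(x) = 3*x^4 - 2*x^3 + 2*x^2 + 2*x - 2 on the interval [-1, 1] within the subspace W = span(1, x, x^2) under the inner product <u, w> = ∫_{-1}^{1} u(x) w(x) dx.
g(x) = 32*x^2/7 + 4*x/5 - 79/35

The best approximation g ∈ W is the orthogonal projection of f onto W. Writing g = a_0 + a_1 x + a_2 x^2, the coefficients solve the normal equations G · a = b where
  G_{ij} = <φ_i, φ_j> and b_i = <f, φ_i>, with φ_0 = 1, φ_1 = x, φ_2 = x^2.
G =
  [2, 0, 2/3]
  [0, 2/3, 0]
  [2/3, 0, 2/5],
b = (-22/15, 8/15, 34/105).
Solving gives a_0 = -79/35, a_1 = 4/5, a_2 = 32/7, so
  g(x) = 32*x^2/7 + 4*x/5 - 79/35.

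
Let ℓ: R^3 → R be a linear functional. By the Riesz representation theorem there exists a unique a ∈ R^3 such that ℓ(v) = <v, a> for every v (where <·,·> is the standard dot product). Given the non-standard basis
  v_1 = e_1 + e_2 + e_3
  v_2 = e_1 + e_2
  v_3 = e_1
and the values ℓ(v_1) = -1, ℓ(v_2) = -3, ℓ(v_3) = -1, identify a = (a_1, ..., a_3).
a = (-1, -2, 2)

Write a = (a_1, ..., a_3) in the standard basis. For each basis vector v_i, ℓ(v_i) = <v_i, a> is a linear equation in the a_j's. Collect the n equations into a matrix system V a = ℓ, where row i of V is v_i (expressed in the standard basis). Since V is invertible (lower-triangular with 1s on the diagonal, up to permutation), solve by back-substitution:
  V =
[[1, 1, 1],
 [1, 1, 0],
 [1, 0, 0]]
  V a = (-1, -3, -1)
Solving gives a = (-1, -2, 2).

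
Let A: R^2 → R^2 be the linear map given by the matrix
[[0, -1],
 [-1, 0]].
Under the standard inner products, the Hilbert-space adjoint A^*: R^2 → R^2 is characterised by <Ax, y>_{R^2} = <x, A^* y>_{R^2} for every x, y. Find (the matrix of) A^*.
A^* = A^T =
[[0, -1],
 [-1, 0]]

For real matrices with standard dot products, the defining identity <Ax, y> = <x, A^* y> gives (Ax)^T y = x^T (A^*) y, i.e. x^T A^T y = x^T (A^*) y. Since this holds for all x, y, we must have A^* = A^T. Therefore
A^* =
[[0, -1],
 [-1, 0]].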